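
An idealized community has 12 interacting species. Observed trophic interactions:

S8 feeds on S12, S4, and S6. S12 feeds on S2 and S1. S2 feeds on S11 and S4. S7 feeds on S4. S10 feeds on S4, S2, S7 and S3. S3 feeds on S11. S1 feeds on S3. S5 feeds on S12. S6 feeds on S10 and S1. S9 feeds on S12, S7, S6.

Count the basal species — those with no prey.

2

Basal species (no prey listed): S11, S4.
Count: 2.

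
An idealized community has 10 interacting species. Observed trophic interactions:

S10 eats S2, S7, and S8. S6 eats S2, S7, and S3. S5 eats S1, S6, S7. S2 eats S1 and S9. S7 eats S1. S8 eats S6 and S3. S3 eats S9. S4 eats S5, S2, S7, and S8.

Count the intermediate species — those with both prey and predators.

6

Intermediate species (has both prey and predators): S2, S3, S7, S6, S5, S8.
Count: 6.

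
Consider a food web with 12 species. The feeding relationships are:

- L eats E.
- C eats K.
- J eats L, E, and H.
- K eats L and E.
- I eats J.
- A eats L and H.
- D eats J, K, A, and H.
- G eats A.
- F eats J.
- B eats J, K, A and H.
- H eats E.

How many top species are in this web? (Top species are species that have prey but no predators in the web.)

Top species (has prey, but nothing eats it): I, F, D, G, B, C.
Count: 6.

6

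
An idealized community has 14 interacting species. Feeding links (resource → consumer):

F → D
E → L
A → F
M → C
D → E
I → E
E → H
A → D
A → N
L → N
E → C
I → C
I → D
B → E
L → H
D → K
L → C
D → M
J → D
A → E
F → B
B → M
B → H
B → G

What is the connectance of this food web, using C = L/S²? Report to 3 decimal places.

The web has S = 14 species and L = 24 feeding links.
C = L / S² = 24 / 196 = 0.1224 ≈ 0.122.

C = 0.122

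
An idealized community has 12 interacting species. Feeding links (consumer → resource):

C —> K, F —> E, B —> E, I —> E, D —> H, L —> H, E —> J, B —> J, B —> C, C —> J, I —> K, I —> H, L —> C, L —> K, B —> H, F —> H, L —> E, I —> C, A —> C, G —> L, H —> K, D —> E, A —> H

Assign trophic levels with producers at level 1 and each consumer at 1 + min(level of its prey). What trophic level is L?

Trophic level 2

K is a producer → level 1.
L eats K → level 2.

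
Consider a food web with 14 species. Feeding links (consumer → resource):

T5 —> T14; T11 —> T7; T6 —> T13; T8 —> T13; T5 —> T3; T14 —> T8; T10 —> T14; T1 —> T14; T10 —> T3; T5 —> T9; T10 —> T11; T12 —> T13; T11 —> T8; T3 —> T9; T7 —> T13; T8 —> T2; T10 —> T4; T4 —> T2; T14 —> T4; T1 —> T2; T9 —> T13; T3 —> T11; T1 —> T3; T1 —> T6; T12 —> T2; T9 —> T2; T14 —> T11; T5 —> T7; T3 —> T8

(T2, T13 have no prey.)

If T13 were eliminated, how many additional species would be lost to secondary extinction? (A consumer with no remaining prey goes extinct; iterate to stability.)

Remove T13.
Round 1: T7 (all prey gone), T6 (all prey gone) → extinct.
No further losses. Total secondary extinctions: 2.

2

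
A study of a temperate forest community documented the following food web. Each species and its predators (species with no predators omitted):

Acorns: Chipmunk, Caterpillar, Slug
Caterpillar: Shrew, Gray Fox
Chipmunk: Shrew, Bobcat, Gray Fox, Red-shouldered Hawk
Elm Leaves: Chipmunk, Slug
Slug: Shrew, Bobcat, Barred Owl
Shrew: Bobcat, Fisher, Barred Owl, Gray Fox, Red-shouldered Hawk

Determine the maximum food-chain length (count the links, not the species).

3 links

One longest chain: Elm Leaves → Chipmunk → Shrew → Bobcat.
It has 4 species and 3 links.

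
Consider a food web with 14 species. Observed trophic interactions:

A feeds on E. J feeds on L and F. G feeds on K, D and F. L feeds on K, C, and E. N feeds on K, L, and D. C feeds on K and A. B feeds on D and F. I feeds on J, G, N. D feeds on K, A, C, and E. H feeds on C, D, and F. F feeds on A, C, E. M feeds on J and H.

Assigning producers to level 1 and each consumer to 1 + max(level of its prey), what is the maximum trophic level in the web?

Producers (level 1): E, K.
E → A → C → D → H → M gives M level 6.
No species has a prey at level 6, so no species reaches level 7.

6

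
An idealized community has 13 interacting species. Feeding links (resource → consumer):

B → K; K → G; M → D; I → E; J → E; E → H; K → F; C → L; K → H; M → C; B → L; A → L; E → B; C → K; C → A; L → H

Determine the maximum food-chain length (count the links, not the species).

4 links

One longest chain: I → E → B → K → G.
It has 5 species and 4 links.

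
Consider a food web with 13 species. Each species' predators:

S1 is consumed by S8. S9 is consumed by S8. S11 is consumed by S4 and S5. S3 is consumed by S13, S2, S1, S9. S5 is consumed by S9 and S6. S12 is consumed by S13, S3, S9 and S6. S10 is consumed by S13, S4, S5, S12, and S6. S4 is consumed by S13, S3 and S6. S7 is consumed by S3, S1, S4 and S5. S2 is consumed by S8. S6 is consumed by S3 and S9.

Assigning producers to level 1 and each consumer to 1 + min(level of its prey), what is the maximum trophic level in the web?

3

Producers (level 1): S11, S7, S10.
Following each consumer down to its lowest-level prey: S7 → S3 → S2 (levels 1 through 3).
All prey of S2 (S3 2) are at level 2 or above, so S2 is at level 1 + 2 = 3.
Every consumer has at least one prey at level 2 or below, so none exceeds level 3.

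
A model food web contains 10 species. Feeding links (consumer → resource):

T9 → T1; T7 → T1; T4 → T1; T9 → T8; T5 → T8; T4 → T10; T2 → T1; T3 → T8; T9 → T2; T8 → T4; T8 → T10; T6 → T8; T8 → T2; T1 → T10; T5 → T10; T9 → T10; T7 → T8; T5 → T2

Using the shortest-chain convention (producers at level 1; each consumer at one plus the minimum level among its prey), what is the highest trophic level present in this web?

3

Producers (level 1): T10.
Following each consumer down to its lowest-level prey: T10 → T8 → T6 (levels 1 through 3).
All prey of T6 (T8 2) are at level 2 or above, so T6 is at level 1 + 2 = 3.
Every consumer has at least one prey at level 2 or below, so none exceeds level 3.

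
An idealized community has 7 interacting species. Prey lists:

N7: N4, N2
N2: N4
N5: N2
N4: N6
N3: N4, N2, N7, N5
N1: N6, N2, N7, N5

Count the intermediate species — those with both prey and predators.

Intermediate species (has both prey and predators): N4, N2, N7, N5.
Count: 4.

4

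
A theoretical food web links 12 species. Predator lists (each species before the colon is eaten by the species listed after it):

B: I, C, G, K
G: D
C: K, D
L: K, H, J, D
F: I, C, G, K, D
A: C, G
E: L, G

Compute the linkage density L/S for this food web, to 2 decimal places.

There are L = 20 links among S = 12 species.
L/S = 20/12 = 1.6667 ≈ 1.67.

L/S = 1.67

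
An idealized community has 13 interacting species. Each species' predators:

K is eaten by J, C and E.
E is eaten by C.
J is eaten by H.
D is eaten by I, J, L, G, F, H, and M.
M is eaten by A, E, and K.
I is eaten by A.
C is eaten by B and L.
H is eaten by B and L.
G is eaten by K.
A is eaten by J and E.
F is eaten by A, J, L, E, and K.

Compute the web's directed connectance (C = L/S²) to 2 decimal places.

C = 0.17

The web has S = 13 species and L = 28 feeding links.
C = L / S² = 28 / 169 = 0.1657 ≈ 0.17.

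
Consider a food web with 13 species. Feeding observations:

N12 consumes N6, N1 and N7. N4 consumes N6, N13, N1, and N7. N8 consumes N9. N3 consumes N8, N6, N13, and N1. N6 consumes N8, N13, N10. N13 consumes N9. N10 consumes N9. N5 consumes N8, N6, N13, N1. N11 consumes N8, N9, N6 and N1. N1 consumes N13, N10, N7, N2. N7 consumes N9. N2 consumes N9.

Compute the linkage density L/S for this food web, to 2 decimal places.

There are L = 31 links among S = 13 species.
L/S = 31/13 = 2.3846 ≈ 2.38.

L/S = 2.38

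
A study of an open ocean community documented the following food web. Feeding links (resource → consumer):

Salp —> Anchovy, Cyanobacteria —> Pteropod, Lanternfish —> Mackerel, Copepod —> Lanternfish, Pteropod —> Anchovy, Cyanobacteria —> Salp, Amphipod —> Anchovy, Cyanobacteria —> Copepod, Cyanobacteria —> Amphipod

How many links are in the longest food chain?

3 links

One longest chain: Cyanobacteria → Copepod → Lanternfish → Mackerel.
It has 4 species and 3 links.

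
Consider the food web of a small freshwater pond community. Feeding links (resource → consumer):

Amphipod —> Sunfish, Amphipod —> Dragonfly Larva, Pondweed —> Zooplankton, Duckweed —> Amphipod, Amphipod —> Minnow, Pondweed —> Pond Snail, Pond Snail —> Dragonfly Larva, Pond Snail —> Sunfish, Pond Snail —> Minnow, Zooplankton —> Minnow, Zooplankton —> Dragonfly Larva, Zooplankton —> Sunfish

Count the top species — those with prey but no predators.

3

Top species (has prey, but nothing eats it): Dragonfly Larva, Sunfish, Minnow.
Count: 3.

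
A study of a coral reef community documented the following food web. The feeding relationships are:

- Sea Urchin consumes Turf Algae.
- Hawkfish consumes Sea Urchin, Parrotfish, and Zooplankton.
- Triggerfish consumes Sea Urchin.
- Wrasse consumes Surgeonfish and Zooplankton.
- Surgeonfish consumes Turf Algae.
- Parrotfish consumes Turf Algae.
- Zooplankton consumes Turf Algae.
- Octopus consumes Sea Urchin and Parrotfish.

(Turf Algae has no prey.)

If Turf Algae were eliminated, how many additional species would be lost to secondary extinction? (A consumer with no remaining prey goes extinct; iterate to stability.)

8

Remove Turf Algae.
Round 1: Zooplankton (all prey gone), Parrotfish (all prey gone), Sea Urchin (all prey gone), Surgeonfish (all prey gone) → extinct.
Round 2: Hawkfish (all prey gone), Octopus (all prey gone), Triggerfish (all prey gone), Wrasse (all prey gone) → extinct.
No further losses. Total secondary extinctions: 8.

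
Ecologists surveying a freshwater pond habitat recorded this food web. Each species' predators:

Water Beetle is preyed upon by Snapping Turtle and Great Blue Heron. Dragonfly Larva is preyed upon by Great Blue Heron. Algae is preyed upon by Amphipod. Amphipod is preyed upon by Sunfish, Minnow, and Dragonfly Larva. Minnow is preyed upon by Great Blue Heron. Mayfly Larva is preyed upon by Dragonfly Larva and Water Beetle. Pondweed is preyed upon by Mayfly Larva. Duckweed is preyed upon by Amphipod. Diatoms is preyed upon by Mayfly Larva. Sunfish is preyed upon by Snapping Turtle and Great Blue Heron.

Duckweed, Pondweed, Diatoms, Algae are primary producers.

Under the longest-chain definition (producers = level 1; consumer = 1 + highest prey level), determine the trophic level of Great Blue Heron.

Pondweed is a producer → level 1.
Mayfly Larva eats Pondweed (level 1); other prey at levels: Diatoms 1 → level 2.
Water Beetle eats Mayfly Larva → level 3.
Great Blue Heron eats Water Beetle (level 3); other prey at levels: Dragonfly Larva 3, Sunfish 3, Minnow 3 → level 4.

Trophic level 4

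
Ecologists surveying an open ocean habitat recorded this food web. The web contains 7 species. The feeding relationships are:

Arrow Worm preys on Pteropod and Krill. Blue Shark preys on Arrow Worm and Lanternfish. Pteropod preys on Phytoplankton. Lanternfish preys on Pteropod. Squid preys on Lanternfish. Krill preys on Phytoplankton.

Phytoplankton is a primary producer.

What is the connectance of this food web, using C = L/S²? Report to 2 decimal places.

C = 0.16

The web has S = 7 species and L = 8 feeding links.
C = L / S² = 8 / 49 = 0.1633 ≈ 0.16.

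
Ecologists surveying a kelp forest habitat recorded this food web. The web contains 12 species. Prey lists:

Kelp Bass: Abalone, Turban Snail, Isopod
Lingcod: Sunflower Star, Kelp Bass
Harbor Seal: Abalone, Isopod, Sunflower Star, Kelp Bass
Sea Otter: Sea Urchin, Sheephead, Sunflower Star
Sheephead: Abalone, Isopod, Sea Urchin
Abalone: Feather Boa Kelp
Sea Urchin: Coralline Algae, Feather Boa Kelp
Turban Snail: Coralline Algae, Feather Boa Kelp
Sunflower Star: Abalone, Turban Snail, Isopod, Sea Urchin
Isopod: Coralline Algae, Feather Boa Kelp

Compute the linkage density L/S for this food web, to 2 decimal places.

There are L = 26 links among S = 12 species.
L/S = 26/12 = 2.1667 ≈ 2.17.

L/S = 2.17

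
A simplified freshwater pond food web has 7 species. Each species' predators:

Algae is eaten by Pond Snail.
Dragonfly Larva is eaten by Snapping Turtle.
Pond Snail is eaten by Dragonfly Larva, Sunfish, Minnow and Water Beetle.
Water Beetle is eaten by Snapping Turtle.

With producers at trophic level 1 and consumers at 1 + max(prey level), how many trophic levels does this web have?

Producers (level 1): Algae.
Algae → Pond Snail → Water Beetle → Snapping Turtle gives Snapping Turtle level 4.
No species has a prey at level 4, so no species reaches level 5.

4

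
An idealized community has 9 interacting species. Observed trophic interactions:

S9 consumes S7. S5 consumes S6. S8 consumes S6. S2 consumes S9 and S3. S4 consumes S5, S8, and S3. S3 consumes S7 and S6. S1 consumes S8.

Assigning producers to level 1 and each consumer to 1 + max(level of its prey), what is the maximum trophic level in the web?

Producers (level 1): S6, S7.
S6 → S3 → S2 gives S2 level 3.
No species has a prey at level 3, so no species reaches level 4.

3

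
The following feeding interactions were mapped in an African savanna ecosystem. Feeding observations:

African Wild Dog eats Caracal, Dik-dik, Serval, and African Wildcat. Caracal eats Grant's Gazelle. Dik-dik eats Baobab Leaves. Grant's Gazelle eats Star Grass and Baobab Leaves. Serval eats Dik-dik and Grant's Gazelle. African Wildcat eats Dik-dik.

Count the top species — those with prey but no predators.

Top species (has prey, but nothing eats it): African Wild Dog.
Count: 1.

1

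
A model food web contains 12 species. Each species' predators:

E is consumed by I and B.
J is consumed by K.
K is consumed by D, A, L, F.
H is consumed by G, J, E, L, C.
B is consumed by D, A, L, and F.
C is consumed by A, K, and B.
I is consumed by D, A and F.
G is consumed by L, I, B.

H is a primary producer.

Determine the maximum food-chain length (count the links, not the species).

3 links

One longest chain: H → J → K → L.
It has 4 species and 3 links.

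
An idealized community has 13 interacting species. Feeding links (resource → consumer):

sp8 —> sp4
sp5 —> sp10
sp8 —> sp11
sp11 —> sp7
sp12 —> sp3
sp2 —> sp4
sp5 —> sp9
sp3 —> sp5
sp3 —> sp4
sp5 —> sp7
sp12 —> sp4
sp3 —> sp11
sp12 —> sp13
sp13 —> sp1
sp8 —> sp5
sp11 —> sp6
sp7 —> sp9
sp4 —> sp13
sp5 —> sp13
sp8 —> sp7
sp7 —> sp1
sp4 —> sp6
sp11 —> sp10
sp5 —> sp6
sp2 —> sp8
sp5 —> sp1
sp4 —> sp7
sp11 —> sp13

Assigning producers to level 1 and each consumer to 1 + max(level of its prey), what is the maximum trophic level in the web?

Producers (level 1): sp12, sp2.
sp12 → sp3 → sp4 → sp7 → sp9 gives sp9 level 5.
No species has a prey at level 5, so no species reaches level 6.

5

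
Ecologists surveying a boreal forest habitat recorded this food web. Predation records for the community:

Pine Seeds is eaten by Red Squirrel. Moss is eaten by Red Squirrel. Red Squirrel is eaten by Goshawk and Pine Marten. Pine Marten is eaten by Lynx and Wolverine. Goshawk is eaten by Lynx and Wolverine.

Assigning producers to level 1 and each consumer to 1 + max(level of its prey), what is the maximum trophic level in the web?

4

Producers (level 1): Moss, Pine Seeds.
Moss → Red Squirrel → Pine Marten → Lynx gives Lynx level 4.
No species has a prey at level 4, so no species reaches level 5.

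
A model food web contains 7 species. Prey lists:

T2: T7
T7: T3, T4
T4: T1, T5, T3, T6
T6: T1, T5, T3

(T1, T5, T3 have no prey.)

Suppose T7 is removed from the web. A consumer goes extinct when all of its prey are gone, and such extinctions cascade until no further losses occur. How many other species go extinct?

1

Remove T7.
Round 1: T2 (all prey gone) → extinct.
No further losses. Total secondary extinctions: 1.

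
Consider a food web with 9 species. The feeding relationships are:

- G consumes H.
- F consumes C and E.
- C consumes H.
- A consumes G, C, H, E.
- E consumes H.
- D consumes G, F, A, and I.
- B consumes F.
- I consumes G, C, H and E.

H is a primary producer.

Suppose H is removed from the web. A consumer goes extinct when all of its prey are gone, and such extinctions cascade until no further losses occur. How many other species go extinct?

Remove H.
Round 1: G (all prey gone), E (all prey gone), C (all prey gone) → extinct.
Round 2: F (all prey gone), I (all prey gone), A (all prey gone) → extinct.
Round 3: B (all prey gone), D (all prey gone) → extinct.
No further losses. Total secondary extinctions: 8.

8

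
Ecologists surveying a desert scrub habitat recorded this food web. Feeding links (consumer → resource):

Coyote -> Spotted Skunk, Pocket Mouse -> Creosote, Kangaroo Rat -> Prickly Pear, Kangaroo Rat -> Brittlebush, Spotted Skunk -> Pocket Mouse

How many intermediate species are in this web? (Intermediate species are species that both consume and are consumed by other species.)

Intermediate species (has both prey and predators): Pocket Mouse, Spotted Skunk.
Count: 2.

2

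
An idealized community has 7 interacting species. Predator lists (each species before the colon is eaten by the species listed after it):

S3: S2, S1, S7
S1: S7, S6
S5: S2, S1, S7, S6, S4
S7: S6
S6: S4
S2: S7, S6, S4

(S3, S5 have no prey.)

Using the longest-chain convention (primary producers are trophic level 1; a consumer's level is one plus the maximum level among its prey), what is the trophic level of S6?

S3 is a producer → level 1.
S2 eats S3 (level 1); other prey at levels: S5 1 → level 2.
S7 eats S2 (level 2); other prey at levels: S3 1, S5 1, S1 2 → level 3.
S6 eats S7 (level 3); other prey at levels: S5 1, S2 2, S1 2 → level 4.

Trophic level 4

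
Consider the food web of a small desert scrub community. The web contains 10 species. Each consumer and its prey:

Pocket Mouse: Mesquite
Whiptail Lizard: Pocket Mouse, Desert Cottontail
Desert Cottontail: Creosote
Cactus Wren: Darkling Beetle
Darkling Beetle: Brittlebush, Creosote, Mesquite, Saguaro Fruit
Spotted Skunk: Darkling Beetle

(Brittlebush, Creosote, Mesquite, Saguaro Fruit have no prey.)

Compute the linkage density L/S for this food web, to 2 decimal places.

There are L = 10 links among S = 10 species.
L/S = 10/10 = 1.0000 ≈ 1.00.

L/S = 1.00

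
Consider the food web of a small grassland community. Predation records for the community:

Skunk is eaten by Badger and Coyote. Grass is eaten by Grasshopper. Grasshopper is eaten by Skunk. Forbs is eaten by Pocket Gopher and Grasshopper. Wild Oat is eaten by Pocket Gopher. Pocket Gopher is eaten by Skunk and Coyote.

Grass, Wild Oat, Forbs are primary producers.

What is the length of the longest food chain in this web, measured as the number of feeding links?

3 links

One longest chain: Wild Oat → Pocket Gopher → Skunk → Coyote.
It has 4 species and 3 links.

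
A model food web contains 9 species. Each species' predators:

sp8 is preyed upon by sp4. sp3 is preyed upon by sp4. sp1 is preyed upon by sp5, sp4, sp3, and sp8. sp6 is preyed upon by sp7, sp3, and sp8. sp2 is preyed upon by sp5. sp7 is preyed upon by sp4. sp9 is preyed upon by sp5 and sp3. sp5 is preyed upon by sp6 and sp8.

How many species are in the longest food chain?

5 species

One longest chain: sp9 → sp5 → sp6 → sp7 → sp4.
It has 5 species and 4 links.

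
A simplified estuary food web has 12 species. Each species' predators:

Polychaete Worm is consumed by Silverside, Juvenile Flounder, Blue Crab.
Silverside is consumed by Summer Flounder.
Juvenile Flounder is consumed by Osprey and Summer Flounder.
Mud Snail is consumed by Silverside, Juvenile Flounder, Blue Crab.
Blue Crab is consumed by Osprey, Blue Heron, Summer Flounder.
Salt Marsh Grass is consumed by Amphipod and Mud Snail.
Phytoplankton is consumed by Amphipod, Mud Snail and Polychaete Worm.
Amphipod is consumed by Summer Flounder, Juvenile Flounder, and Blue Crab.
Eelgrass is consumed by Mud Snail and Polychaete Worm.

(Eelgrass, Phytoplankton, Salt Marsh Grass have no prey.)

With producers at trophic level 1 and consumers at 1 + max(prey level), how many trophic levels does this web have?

4

Producers (level 1): Eelgrass, Phytoplankton, Salt Marsh Grass.
Eelgrass → Mud Snail → Blue Crab → Osprey gives Osprey level 4.
No species has a prey at level 4, so no species reaches level 5.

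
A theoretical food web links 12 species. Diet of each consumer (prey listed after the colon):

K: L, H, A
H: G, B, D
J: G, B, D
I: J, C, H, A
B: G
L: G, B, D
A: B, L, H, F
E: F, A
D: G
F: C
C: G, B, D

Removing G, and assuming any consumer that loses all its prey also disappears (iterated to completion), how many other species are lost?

Remove G.
Round 1: B (all prey gone), D (all prey gone) → extinct.
Round 2: J (all prey gone), C (all prey gone), L (all prey gone), H (all prey gone) → extinct.
Round 3: F (all prey gone) → extinct.
Round 4: A (all prey gone) → extinct.
Round 5: E (all prey gone), I (all prey gone), K (all prey gone) → extinct.
No further losses. Total secondary extinctions: 11.

11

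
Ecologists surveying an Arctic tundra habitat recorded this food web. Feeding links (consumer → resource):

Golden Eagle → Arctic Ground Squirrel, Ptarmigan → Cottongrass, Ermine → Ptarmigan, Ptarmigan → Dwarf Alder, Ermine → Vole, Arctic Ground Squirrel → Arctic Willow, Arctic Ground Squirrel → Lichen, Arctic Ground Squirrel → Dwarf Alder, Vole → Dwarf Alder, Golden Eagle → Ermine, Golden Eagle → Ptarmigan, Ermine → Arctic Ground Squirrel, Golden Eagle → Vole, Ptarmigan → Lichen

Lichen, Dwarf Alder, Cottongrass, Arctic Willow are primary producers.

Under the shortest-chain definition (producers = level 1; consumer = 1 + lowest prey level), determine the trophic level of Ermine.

Lichen is a producer → level 1.
Ptarmigan eats Lichen → level 2.
Ermine eats Ptarmigan → level 3.
No prey of Ermine is below level 2, so 3 is the minimum.

Trophic level 3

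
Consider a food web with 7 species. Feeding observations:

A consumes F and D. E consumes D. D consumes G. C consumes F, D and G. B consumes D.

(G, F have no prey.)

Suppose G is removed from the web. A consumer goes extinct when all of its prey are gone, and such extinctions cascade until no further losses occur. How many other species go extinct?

Remove G.
Round 1: D (all prey gone) → extinct.
Round 2: B (all prey gone), E (all prey gone) → extinct.
No further losses. Total secondary extinctions: 3.

3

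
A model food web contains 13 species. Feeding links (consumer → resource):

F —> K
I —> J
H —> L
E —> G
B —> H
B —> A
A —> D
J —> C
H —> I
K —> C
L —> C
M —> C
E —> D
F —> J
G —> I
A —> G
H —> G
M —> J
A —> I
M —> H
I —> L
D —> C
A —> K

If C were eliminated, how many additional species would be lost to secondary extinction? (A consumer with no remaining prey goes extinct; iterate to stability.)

Remove C.
Round 1: D (all prey gone), L (all prey gone), K (all prey gone), J (all prey gone) → extinct.
Round 2: I (all prey gone), F (all prey gone) → extinct.
Round 3: G (all prey gone) → extinct.
Round 4: A (all prey gone), H (all prey gone), E (all prey gone) → extinct.
Round 5: B (all prey gone), M (all prey gone) → extinct.
No further losses. Total secondary extinctions: 12.

12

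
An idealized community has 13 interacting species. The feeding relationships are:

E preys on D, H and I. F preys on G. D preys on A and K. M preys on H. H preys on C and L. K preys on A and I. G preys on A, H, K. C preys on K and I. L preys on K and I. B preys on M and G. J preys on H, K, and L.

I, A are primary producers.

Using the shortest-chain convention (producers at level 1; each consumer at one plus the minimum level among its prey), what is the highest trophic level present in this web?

Producers (level 1): I, A.
Following each consumer down to its lowest-level prey: I → C → H → M (levels 1 through 4).
All prey of M (H 3) are at level 3 or above, so M is at level 1 + 3 = 4.
Every consumer has at least one prey at level 3 or below, so none exceeds level 4.

4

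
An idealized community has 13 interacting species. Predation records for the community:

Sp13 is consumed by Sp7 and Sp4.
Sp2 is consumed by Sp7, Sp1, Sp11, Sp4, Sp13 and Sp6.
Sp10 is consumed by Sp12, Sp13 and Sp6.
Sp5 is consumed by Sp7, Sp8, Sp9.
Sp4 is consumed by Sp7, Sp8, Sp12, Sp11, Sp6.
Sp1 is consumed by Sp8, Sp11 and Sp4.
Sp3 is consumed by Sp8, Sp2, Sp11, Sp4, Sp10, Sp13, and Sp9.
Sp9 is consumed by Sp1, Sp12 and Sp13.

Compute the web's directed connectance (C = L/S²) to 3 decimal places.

The web has S = 13 species and L = 32 feeding links.
C = L / S² = 32 / 169 = 0.1893 ≈ 0.189.

C = 0.189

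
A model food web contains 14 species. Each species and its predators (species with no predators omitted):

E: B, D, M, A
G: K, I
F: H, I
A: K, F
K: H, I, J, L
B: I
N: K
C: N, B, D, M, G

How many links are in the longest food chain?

3 links

One longest chain: C → N → K → H.
It has 4 species and 3 links.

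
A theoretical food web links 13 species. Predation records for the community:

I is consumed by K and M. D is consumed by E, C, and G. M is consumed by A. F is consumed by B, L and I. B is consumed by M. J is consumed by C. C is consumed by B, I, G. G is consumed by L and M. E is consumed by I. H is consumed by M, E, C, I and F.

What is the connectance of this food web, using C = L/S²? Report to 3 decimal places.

C = 0.130

The web has S = 13 species and L = 22 feeding links.
C = L / S² = 22 / 169 = 0.1302 ≈ 0.130.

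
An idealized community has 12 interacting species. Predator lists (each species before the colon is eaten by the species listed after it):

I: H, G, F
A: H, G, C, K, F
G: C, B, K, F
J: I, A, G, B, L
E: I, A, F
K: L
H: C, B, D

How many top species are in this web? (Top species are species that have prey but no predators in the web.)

Top species (has prey, but nothing eats it): C, B, D, F, L.
Count: 5.

5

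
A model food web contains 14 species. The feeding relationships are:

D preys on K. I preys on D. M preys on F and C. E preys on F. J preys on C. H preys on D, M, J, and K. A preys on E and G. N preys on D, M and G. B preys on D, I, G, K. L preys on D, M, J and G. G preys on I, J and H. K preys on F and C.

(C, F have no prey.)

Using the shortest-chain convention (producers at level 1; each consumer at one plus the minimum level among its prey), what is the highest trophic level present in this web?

4

Producers (level 1): C, F.
Following each consumer down to its lowest-level prey: C → K → D → I (levels 1 through 4).
All prey of I (D 3) are at level 3 or above, so I is at level 1 + 3 = 4.
Every consumer has at least one prey at level 3 or below, so none exceeds level 4.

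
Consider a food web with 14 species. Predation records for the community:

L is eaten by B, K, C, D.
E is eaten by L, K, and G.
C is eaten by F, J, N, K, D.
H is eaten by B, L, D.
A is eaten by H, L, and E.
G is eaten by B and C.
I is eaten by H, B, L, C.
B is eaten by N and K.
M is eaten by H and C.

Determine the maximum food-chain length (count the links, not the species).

4 links

One longest chain: A → E → G → C → F.
It has 5 species and 4 links.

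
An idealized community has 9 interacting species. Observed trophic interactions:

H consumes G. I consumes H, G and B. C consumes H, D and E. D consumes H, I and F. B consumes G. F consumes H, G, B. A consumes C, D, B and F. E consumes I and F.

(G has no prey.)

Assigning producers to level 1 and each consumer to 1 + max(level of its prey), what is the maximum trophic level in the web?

Producers (level 1): G.
G → H → F → E → C → A gives A level 6.
No species has a prey at level 6, so no species reaches level 7.

6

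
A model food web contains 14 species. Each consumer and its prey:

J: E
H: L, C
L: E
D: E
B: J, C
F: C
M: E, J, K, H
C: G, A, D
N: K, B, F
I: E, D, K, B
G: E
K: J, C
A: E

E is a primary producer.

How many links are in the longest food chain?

4 links

One longest chain: E → G → C → H → M.
It has 5 species and 4 links.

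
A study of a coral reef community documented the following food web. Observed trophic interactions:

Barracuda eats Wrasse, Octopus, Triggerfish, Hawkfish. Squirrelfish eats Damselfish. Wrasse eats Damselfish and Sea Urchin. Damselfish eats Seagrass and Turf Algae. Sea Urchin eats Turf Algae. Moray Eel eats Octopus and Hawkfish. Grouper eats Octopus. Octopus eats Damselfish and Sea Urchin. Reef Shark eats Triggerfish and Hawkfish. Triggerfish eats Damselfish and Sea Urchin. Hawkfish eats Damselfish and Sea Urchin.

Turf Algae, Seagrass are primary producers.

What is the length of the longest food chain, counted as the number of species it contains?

4 species

One longest chain: Turf Algae → Damselfish → Octopus → Grouper.
It has 4 species and 3 links.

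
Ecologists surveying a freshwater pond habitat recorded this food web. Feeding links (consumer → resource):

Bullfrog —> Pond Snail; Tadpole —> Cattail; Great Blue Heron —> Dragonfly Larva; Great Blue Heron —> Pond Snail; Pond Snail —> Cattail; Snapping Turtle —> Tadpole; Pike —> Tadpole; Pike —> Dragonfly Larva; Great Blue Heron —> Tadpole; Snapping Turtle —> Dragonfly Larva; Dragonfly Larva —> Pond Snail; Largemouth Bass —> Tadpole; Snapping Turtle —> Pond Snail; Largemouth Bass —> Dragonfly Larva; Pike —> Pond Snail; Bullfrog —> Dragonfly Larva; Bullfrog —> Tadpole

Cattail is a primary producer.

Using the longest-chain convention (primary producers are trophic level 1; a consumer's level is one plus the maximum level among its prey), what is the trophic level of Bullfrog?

Trophic level 4

Cattail is a producer → level 1.
Pond Snail eats Cattail → level 2.
Dragonfly Larva eats Pond Snail → level 3.
Bullfrog eats Dragonfly Larva (level 3); other prey at levels: Tadpole 2, Pond Snail 2 → level 4.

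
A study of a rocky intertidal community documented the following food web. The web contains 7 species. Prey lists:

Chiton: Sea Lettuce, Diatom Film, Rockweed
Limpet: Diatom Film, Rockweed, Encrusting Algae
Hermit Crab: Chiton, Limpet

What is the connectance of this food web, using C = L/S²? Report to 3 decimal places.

C = 0.163

The web has S = 7 species and L = 8 feeding links.
C = L / S² = 8 / 49 = 0.1633 ≈ 0.163.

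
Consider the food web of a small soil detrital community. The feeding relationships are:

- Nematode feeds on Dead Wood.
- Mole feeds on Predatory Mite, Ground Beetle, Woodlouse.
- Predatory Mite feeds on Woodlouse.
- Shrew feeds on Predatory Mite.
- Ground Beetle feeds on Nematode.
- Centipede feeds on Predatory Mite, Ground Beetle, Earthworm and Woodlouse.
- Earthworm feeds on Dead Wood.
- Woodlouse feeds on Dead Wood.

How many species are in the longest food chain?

One longest chain: Dead Wood → Woodlouse → Predatory Mite → Shrew.
It has 4 species and 3 links.

4 species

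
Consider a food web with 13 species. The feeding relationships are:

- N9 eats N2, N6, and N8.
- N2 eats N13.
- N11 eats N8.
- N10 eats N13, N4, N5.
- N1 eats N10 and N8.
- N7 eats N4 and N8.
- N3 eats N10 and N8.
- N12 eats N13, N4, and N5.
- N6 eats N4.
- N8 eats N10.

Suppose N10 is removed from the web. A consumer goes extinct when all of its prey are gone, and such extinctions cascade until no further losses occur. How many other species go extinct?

Remove N10.
Round 1: N8 (all prey gone) → extinct.
Round 2: N3 (all prey gone), N1 (all prey gone), N11 (all prey gone) → extinct.
No further losses. Total secondary extinctions: 4.

4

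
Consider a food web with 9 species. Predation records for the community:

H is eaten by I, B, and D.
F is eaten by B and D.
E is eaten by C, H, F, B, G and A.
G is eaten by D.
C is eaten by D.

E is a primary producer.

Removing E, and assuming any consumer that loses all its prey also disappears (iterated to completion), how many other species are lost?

8

Remove E.
Round 1: F (all prey gone), C (all prey gone), H (all prey gone), A (all prey gone), G (all prey gone) → extinct.
Round 2: B (all prey gone), I (all prey gone), D (all prey gone) → extinct.
No further losses. Total secondary extinctions: 8.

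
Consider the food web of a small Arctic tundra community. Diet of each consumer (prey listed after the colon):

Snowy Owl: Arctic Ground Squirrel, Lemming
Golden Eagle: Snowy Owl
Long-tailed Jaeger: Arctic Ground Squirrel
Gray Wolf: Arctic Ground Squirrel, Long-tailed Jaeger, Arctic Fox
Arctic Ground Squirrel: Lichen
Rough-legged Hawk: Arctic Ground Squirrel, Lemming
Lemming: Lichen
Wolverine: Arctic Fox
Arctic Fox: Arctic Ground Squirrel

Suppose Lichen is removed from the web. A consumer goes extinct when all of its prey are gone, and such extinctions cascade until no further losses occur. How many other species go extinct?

9

Remove Lichen.
Round 1: Arctic Ground Squirrel (all prey gone), Lemming (all prey gone) → extinct.
Round 2: Rough-legged Hawk (all prey gone), Long-tailed Jaeger (all prey gone), Arctic Fox (all prey gone), Snowy Owl (all prey gone) → extinct.
Round 3: Golden Eagle (all prey gone), Gray Wolf (all prey gone), Wolverine (all prey gone) → extinct.
No further losses. Total secondary extinctions: 9.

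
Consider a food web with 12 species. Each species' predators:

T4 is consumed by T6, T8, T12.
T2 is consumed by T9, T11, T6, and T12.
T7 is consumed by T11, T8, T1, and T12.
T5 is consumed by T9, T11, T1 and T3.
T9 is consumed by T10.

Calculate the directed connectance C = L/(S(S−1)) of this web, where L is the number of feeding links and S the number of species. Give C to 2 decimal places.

The web has S = 12 species and L = 16 feeding links.
C = L / (S(S−1)) = 16 / 132 = 0.1212 ≈ 0.12.

C = 0.12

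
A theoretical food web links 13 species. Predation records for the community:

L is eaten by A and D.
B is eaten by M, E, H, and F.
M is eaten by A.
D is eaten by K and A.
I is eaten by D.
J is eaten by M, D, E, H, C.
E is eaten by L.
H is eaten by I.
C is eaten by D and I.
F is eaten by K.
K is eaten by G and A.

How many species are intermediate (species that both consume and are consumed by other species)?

Intermediate species (has both prey and predators): H, M, C, F, E, L, I, D, K.
Count: 9.

9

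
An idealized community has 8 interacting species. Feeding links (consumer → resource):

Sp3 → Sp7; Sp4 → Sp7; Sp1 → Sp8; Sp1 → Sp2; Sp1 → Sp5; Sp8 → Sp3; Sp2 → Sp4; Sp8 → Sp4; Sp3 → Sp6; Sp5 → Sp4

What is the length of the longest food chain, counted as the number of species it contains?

One longest chain: Sp7 → Sp4 → Sp5 → Sp1.
It has 4 species and 3 links.

4 species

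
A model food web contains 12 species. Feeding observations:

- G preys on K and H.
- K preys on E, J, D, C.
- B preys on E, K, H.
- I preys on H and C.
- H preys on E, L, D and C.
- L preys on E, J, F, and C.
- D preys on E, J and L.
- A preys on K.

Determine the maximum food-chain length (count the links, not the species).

4 links

One longest chain: J → L → D → K → A.
It has 5 species and 4 links.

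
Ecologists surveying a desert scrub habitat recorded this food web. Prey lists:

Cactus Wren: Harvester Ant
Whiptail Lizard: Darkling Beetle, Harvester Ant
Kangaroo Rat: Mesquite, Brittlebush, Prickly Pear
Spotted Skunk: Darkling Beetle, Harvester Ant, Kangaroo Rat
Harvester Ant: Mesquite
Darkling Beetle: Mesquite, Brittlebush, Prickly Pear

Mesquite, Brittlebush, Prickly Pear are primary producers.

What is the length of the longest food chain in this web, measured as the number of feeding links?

One longest chain: Mesquite → Harvester Ant → Cactus Wren.
It has 3 species and 2 links.

2 links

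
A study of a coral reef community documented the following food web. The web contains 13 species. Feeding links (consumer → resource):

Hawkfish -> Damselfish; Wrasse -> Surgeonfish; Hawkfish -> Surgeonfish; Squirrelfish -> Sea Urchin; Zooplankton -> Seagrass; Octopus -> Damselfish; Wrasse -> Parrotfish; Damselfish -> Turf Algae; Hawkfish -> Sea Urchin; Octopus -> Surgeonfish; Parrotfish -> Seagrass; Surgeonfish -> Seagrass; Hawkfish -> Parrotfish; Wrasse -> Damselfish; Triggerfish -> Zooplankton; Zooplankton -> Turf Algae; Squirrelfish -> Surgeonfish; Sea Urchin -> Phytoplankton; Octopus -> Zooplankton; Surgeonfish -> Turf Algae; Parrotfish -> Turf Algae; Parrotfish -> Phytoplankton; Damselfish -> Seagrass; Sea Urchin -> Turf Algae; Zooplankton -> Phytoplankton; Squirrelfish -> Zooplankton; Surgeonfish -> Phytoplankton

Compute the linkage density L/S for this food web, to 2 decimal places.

There are L = 27 links among S = 13 species.
L/S = 27/13 = 2.0769 ≈ 2.08.

L/S = 2.08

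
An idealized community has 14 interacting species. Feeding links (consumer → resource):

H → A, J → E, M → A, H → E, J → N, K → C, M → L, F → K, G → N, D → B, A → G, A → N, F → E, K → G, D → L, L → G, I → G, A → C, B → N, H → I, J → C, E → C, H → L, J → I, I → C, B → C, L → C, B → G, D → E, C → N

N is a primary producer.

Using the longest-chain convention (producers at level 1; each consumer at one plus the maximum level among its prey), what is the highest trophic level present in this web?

4

Producers (level 1): N.
N → C → B → D gives D level 4.
No species has a prey at level 4, so no species reaches level 5.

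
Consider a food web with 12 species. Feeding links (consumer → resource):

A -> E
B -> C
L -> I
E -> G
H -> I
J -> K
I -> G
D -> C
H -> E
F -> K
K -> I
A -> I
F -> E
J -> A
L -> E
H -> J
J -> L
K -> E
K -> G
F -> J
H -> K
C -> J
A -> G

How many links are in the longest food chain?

One longest chain: G → I → L → J → C → B.
It has 6 species and 5 links.

5 links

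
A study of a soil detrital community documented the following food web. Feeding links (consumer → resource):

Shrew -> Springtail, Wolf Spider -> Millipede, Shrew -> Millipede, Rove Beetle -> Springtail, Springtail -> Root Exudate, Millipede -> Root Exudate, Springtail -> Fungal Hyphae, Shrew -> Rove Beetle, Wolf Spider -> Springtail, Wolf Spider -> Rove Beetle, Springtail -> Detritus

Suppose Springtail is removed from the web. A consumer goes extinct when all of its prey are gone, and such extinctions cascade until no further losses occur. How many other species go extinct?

Remove Springtail.
Round 1: Rove Beetle (all prey gone) → extinct.
No further losses. Total secondary extinctions: 1.

1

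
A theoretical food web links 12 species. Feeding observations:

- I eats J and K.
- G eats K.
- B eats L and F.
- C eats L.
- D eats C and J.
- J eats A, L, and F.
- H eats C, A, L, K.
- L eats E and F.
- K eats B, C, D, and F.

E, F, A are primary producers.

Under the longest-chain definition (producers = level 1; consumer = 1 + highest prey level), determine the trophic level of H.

Trophic level 6

E is a producer → level 1.
L eats E (level 1); other prey at levels: F 1 → level 2.
C eats L → level 3.
D eats C (level 3); other prey at levels: J 3 → level 4.
K eats D (level 4); other prey at levels: F 1, C 3, B 3 → level 5.
H eats K (level 5); other prey at levels: A 1, L 2, C 3 → level 6.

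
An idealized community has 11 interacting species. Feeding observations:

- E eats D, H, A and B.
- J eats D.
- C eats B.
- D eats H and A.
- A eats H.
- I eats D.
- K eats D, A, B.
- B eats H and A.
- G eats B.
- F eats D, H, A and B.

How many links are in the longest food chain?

One longest chain: H → A → D → J.
It has 4 species and 3 links.

3 links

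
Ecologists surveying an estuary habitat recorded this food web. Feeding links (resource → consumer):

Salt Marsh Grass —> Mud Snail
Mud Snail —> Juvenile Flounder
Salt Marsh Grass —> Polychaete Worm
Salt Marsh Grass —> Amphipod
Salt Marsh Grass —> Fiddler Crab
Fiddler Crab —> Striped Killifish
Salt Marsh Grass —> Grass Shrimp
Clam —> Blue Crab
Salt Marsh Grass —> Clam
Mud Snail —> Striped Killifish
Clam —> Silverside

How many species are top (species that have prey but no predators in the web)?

Top species (has prey, but nothing eats it): Polychaete Worm, Amphipod, Grass Shrimp, Blue Crab, Juvenile Flounder, Silverside, Striped Killifish.
Count: 7.

7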